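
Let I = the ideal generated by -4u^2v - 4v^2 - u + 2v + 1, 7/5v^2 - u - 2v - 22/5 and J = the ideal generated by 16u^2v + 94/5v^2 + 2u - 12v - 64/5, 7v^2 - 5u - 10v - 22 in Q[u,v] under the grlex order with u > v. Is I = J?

Equality of ideals is decidable: compute both reduced Gröbner bases (unique for the ordering) and check whether they agree.
Buchberger on the first generating set:
f_1 = -4u^2v - 4v^2 - u + 2v + 1, LT = u^2v.
f_2 = 7/5v^2 - u - 2v - 22/5, LT = v^2.

S(f_1,f_2): lcm = u^2v^2. S = 5/7u^3 + 10/7u^2v + v^3 + 22/7u^2 + 1/4uv - 1/2v^2 - 1/4v.
  reduce S modulo (f_1, f_2):
  remainder 5/7u^3 + 22/7u^2 + 27/28uv - 5/7u + 81/28v - 17/14 ≠ 0; add g_3 = 5/7u^3 + 22/7u^2 + 27/28uv - 5/7u + 81/28v - 17/14 to the basis.

The other S-polynomials (S(f_1,g_3), S(f_2,g_3)) all reduce to 0 modulo the current basis, so we have a Gröbner basis.
Inter-reduce: drop elements whose leading term is divisible by another's, tail-reduce, and make monic.
Reduced Gröbner basis: {u^3 + 22/5u^2 + 27/20uv - u + 81/20v - 17/10, u^2v + 27/28u + 13/14v + 81/28, v^2 - 5/7u - 10/7v - 22/7}.

Buchberger on the second generating set:
h_1 = 16u^2v + 94/5v^2 + 2u - 12v - 64/5, LT = u^2v.
h_2 = 7v^2 - 5u - 10v - 22, LT = v^2.

S(h_1,h_2): lcm = u^2v^2. S = 5/7u^3 + 10/7u^2v + 47/40v^3 + 22/7u^2 + 1/8uv - 3/4v^2 - 4/5v.
  reduce S modulo (h_1, h_2):
  remainder 5/7u^3 + 22/7u^2 + 27/28uv - 5/7u + 81/28v - 17/14 ≠ 0; add k_3 = 5/7u^3 + 22/7u^2 + 27/28uv - 5/7u + 81/28v - 17/14 to the basis.

The other S-polynomials (S(h_1,k_3), S(h_2,k_3)) all reduce to 0 modulo the current basis, so we have a Gröbner basis.
Inter-reduce: drop elements whose leading term is divisible by another's, tail-reduce, and make monic.
Reduced Gröbner basis: {u^3 + 22/5u^2 + 27/20uv - u + 81/20v - 17/10, u^2v + 27/28u + 13/14v + 81/28, v^2 - 5/7u - 10/7v - 22/7}.

The two bases agree; hence the ideals are identical.
The same test decides containment: I ⊆ J iff every generator of I reduces to 0 modulo a Gröbner basis of J.

Yes, the ideals are equal.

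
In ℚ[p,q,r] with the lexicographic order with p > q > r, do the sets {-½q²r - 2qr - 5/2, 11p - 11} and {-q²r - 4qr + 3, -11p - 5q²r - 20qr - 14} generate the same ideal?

Two ideals are equal iff their reduced Gröbner bases coincide (the reduced basis is unique for a fixed ordering).
Buchberger on the first generating set:
f_1 = -½q²r - 2qr - 5/2, LT = q²r.
f_2 = 11p - 11, LT = p.

The S-polynomials (S(f_1,f_2)) all reduce to 0 modulo the current basis, so we have a Gröbner basis.
Inter-reduce: drop elements whose leading term is divisible by another's, tail-reduce, and make monic.
Reduced Gröbner basis: {p - 1, q²r + 4qr + 5}.

Buchberger on the second generating set:
h_1 = -q²r - 4qr + 3, LT = q²r.
h_2 = -11p - 5q²r - 20qr - 14, LT = p.

The S-polynomials (S(h_1,h_2)) all reduce to 0 modulo the current basis, so we have a Gröbner basis.
Inter-reduce: drop elements whose leading term is divisible by another's, tail-reduce, and make monic.
Reduced Gröbner basis: {p + 29/11, q²r + 4qr - 3}.

These differ, so the ideals are not equal.

No, the ideals differ.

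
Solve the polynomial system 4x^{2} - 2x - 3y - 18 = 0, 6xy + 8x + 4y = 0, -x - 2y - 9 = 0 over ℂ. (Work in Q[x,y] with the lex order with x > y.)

Compute a lex Gröbner basis by Buchberger's algorithm.
f_1 = 4x^{2} - 2x - 3y - 18, LT = x^{2}.
f_2 = 6xy + 8x + 4y, LT = xy.
f_3 = -x - 2y - 9, LT = x.

S(f_1,f_2): lcm = x^{2}y. S = -\tfrac{4}{3}x^{2} - \tfrac{7}{6}xy - \tfrac{3}{4}y^{2} - \tfrac{9}{2}y.
  leading term x^{2}: subtract (-\tfrac{1}{3})·f_1 from -\tfrac{4}{3}x^{2} - \tfrac{7}{6}xy - \tfrac{3}{4}y^{2} - \tfrac{9}{2}y → -\tfrac{7}{6}xy - \tfrac{2}{3}x - \tfrac{3}{4}y^{2} - \tfrac{11}{2}y - 6
  leading term xy: subtract (-\tfrac{7}{36})·f_2 from -\tfrac{7}{6}xy - \tfrac{2}{3}x - \tfrac{3}{4}y^{2} - \tfrac{11}{2}y - 6 → \tfrac{8}{9}x - \tfrac{3}{4}y^{2} - \tfrac{85}{18}y - 6
  leading term x: subtract (-\tfrac{8}{9})·f_3 from \tfrac{8}{9}x - \tfrac{3}{4}y^{2} - \tfrac{85}{18}y - 6 → -\tfrac{3}{4}y^{2} - \tfrac{13}{2}y - 14
  leading term y^{2}: no divisor's leading term divides it; move -\tfrac{3}{4}y^{2} to the remainder.
  leading term y: no divisor's leading term divides it; move -\tfrac{13}{2}y to the remainder.
  leading term 1: no divisor's leading term divides it; move -14 to the remainder.
  remainder -\tfrac{3}{4}y^{2} - \tfrac{13}{2}y - 14 ≠ 0; add h_4 = -\tfrac{3}{4}y^{2} - \tfrac{13}{2}y - 14 to the basis.

S(f_1,f_3): lcm = x^{2}. S = -2xy - \tfrac{19}{2}x - \tfrac{3}{4}y - \tfrac{9}{2}.
  leading term xy: subtract (-\tfrac{1}{3})·f_2 from -2xy - \tfrac{19}{2}x - \tfrac{3}{4}y - \tfrac{9}{2} → -\tfrac{41}{6}x + \tfrac{7}{12}y - \tfrac{9}{2}
  leading term x: subtract (\tfrac{41}{6})·f_3 from -\tfrac{41}{6}x + \tfrac{7}{12}y - \tfrac{9}{2} → \tfrac{57}{4}y + 57
  leading term y: no divisor's leading term divides it; move \tfrac{57}{4}y to the remainder.
  leading term 1: no divisor's leading term divides it; move 57 to the remainder.
  remainder \tfrac{57}{4}y + 57 ≠ 0; add h_5 = \tfrac{57}{4}y + 57 to the basis.

The other S-polynomials (S(f_2,f_3), S(f_1,h_4), S(f_2,h_4), S(f_3,h_4), S(f_1,h_5), S(f_2,h_5), S(f_3,h_5), S(h_4,h_5)) all reduce to 0 modulo the current basis, so we have a Gröbner basis.
Inter-reduce: drop elements whose leading term is divisible by another's, tail-reduce, and make monic.
Reduced Gröbner basis: {x + 1, y + 4}.

From the last basis element, y + 4 = 0, so y takes values in {-4}. Each choice, substituted upward through the basis, yields the corresponding point(s) of the solution set.
  y = -4: the earlier basis element becomes x + 1 = 0, giving x = -1 — point (-1, -4).
Substituting each solution back into the original system confirms all equations vanish.
This is the nonlinear analogue of row-reducing a linear system.

{(-1, -4)}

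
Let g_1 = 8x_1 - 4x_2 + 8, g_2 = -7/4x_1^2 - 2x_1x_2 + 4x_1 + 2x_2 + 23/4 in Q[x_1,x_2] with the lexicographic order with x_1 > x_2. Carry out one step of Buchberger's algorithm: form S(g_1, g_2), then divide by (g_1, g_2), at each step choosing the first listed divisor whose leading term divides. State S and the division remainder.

S(g_1, g_2) = -23/14x_1x_2 + 23/7x_1 + 8/7x_2 + 23/7; remainder on division = -23/28x_2^2 + 31/7x_2.

lcm(LM(g_1), LM(g_2)) = x_1^2.
S = (lcm/LT(g_1))·g_1 − (lcm/LT(g_2))·g_2 = -23/14x_1x_2 + 23/7x_1 + 8/7x_2 + 23/7.
Reduce S modulo (g_1, g_2) in that order:
  leading term x_1x_2: subtract (-23/112x_2)·g_1 from -23/14x_1x_2 + 23/7x_1 + 8/7x_2 + 23/7 → 23/7x_1 - 23/28x_2^2 + 39/14x_2 + 23/7
  leading term x_1: subtract (23/56)·g_1 from 23/7x_1 - 23/28x_2^2 + 39/14x_2 + 23/7 → -23/28x_2^2 + 31/7x_2
  leading term x_2^2: no divisor's leading term divides it; move -23/28x_2^2 to the remainder.
  leading term x_2: no divisor's leading term divides it; move 31/7x_2 to the remainder.
The remainder -23/28x_2^2 + 31/7x_2 is nonzero, so it would be added as the next basis element.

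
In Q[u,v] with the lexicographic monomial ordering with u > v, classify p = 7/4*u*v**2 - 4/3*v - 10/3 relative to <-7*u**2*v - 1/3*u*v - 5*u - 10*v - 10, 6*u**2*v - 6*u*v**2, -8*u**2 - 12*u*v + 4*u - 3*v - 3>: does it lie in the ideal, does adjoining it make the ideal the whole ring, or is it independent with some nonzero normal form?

Adjoining 7/4*u*v**2 - 4/3*v - 10/3 makes the ideal the whole ring: the system is inconsistent.

First compute the reduced Gröbner basis of I by Buchberger's algorithm.
f_1 = -7*u**2*v - 1/3*u*v - 5*u - 10*v - 10, LT = u**2*v.
f_2 = 6*u**2*v - 6*u*v**2, LT = u**2*v.
f_3 = -8*u**2 - 12*u*v + 4*u - 3*v - 3, LT = u**2.

S(f_1,f_2): lcm = u**2*v. S = u*v**2 + 1/21*u*v + 5/7*u + 10/7*v + 10/7.
  reduce S modulo (f_1, f_2, f_3):
  remainder u*v**2 + 1/21*u*v + 5/7*u + 10/7*v + 10/7 ≠ 0; add h_4 = u*v**2 + 1/21*u*v + 5/7*u + 10/7*v + 10/7 to the basis.

S(f_1,f_3): lcm = u**2*v. S = -3/2*u*v**2 + 23/42*u*v + 5/7*u - 3/8*v**2 + 59/56*v + 10/7.
  reduce S modulo (f_1, f_2, f_3, h_4):
  remainder 13/21*u*v + 25/14*u - 3/8*v**2 + 179/56*v + 25/7 ≠ 0; add h_5 = 13/21*u*v + 25/14*u - 3/8*v**2 + 179/56*v + 25/7 to the basis.

S(f_1,h_4): lcm = u**2*v**2. S = -1/21*u**2*v - 5/7*u**2 + 1/21*u*v**2 - 5/7*u*v - 10/7*u + 10/7*v**2 + 10/7*v.
  reduce S modulo (f_1, f_2, f_3, h_4, h_5):
  remainder -1025/364*u + 2395/1456*v**2 - 215/1456*v - 1305/728 ≠ 0; add h_6 = -1025/364*u + 2395/1456*v**2 - 215/1456*v - 1305/728 to the basis.

S(f_3,h_4): lcm = u**2*v**2. S = -1/21*u**2*v - 5/7*u**2 + 3/2*u*v**3 - 1/2*u*v**2 - 10/7*u*v - 10/7*u + 3/8*v**3 + 3/8*v**2.
  reduce S modulo (f_1, f_2, f_3, h_4, h_5, h_6):
  remainder 3/8*v**3 - 171/164*v**2 + 3497/574*v + 17243/2296 ≠ 0; add h_7 = 3/8*v**3 - 171/164*v**2 + 3497/574*v + 17243/2296 to the basis.

S(f_1,h_5): lcm = u**2*v. S = -75/26*u**2 + 63/104*u*v**2 - 11173/2184*u*v - 460/91*u + 10/7*v + 10/7.
  reduce S modulo (f_1, f_2, f_3, h_4, h_5, h_6, h_7):
  remainder -53991/17056*v**2 + 104163/17056*v + 79077/8528 ≠ 0; add h_8 = -53991/17056*v**2 + 104163/17056*v + 79077/8528 to the basis.

S(f_1,h_6): lcm = u**2*v. S = 479/820*u*v**3 - 43/820*u*v**2 - 5071/8610*u*v + 5/7*u + 10/7*v + 10/7.
  reduce S modulo (f_1, f_2, f_3, h_4, h_5, h_6, h_7, h_8):
  remainder 138509321/19676720*v + 138509321/19676720 ≠ 0; add h_9 = 138509321/19676720*v + 138509321/19676720 to the basis.

The other S-polynomials (S(f_2,f_3), S(f_2,h_4), S(f_2,h_5), S(f_3,h_5), S(h_4,h_5), S(f_2,h_6), S(f_3,h_6), S(h_4,h_6), S(h_5,h_6), S(f_1,h_7), S(f_2,h_7), S(f_3,h_7), S(h_4,h_7), S(h_5,h_7), S(h_6,h_7), S(f_1,h_8), S(f_2,h_8), S(f_3,h_8), S(h_4,h_8), S(h_5,h_8), S(h_6,h_8), S(h_7,h_8), S(f_1,h_9), S(f_2,h_9), S(f_3,h_9), S(h_4,h_9), S(h_5,h_9), S(h_6,h_9), S(h_7,h_9), S(h_8,h_9)) all reduce to 0 modulo the current basis, so we have a Gröbner basis.
Inter-reduce: drop elements whose leading term is divisible by another's, tail-reduce, and make monic.
Reduced Gröbner basis: {u, v + 1}.
Label its elements g_1 = u, g_2 = v + 1.

Reduce p = 7/4*u*v**2 - 4/3*v - 10/3 modulo G:
  leading term u*v**2: subtract (7/4*v**2)·g_1 from 7/4*u*v**2 - 4/3*v - 10/3 → -4/3*v - 10/3
  leading term v: subtract (-4/3)·g_2 from -4/3*v - 10/3 → -2
  leading term 1: no divisor's leading term divides it; move -2 to the remainder.
  normal form = -2.
The normal form is nonzero, so p ∉ I. Since p minus its normal form lies in I, I + (p) = I + (r) where r = -2; decide whether this ideal is the whole ring.
Here r = -2 is a nonzero constant, hence a unit: 1 ∈ I + (p), the Gröbner basis of I + (p) is {1}, and the enlarged system has no common solution — adjoining p is inconsistent.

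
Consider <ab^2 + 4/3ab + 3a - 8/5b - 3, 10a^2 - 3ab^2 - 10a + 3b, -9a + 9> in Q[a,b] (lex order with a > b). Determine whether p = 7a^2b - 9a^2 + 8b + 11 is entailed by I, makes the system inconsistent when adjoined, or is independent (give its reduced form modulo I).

Adjoining 7a^2b - 9a^2 + 8b + 11 makes the ideal the whole ring: the system is inconsistent.

First compute the reduced Gröbner basis of I by Buchberger's algorithm.
f_1 = ab^2 + 4/3ab + 3a - 8/5b - 3, LT = ab^2.
f_2 = 10a^2 - 3ab^2 - 10a + 3b, LT = a^2.
f_3 = -9a + 9, LT = a.

S(f_1,f_2): lcm = a^2b^2. S = 4/3a^2b + 3a^2 + 3/10ab^4 + ab^2 - 8/5ab - 3a - 3/10b^3.
  leading term a^2b: subtract (2/15b)·f_2 from 4/3a^2b + 3a^2 + 3/10ab^4 + ab^2 - 8/5ab - 3a - 3/10b^3 → 3a^2 + 3/10ab^4 + 2/5ab^3 + ab^2 - 4/15ab - 3a - 3/10b^3 - 2/5b^2
  leading term a^2: subtract (3/10)·f_2 from 3a^2 + 3/10ab^4 + 2/5ab^3 + ab^2 - 4/15ab - 3a - 3/10b^3 - 2/5b^2 → 3/10ab^4 + 2/5ab^3 + 19/10ab^2 - 4/15ab - 3/10b^3 - 2/5b^2 - 9/10b
  leading term ab^4: subtract (3/10b^2)·f_1 from 3/10ab^4 + 2/5ab^3 + 19/10ab^2 - 4/15ab - 3/10b^3 - 2/5b^2 - 9/10b → ab^2 - 4/15ab + 9/50b^3 + 1/2b^2 - 9/10b
  leading term ab^2: subtract (1)·f_1 from ab^2 - 4/15ab + 9/50b^3 + 1/2b^2 - 9/10b → -8/5ab - 3a + 9/50b^3 + 1/2b^2 + 7/10b + 3
  leading term ab: subtract (8/45b)·f_3 from -8/5ab - 3a + 9/50b^3 + 1/2b^2 + 7/10b + 3 → -3a + 9/50b^3 + 1/2b^2 - 9/10b + 3
  leading term a: subtract (1/3)·f_3 from -3a + 9/50b^3 + 1/2b^2 - 9/10b + 3 → 9/50b^3 + 1/2b^2 - 9/10b
  leading term b^3: no divisor's leading term divides it; move 9/50b^3 to the remainder.
  leading term b^2: no divisor's leading term divides it; move 1/2b^2 to the remainder.
  leading term b: no divisor's leading term divides it; move -9/10b to the remainder.
  remainder 9/50b^3 + 1/2b^2 - 9/10b ≠ 0; add h_4 = 9/50b^3 + 1/2b^2 - 9/10b to the basis.

S(f_1,f_3): lcm = ab^2. S = 4/3ab + 3a + b^2 - 8/5b - 3.
  leading term ab: subtract (-4/27b)·f_3 from 4/3ab + 3a + b^2 - 8/5b - 3 → 3a + b^2 - 4/15b - 3
  leading term a: subtract (-1/3)·f_3 from 3a + b^2 - 4/15b - 3 → b^2 - 4/15b
  leading term b^2: no divisor's leading term divides it; move b^2 to the remainder.
  leading term b: no divisor's leading term divides it; move -4/15b to the remainder.
  remainder b^2 - 4/15b ≠ 0; add h_5 = b^2 - 4/15b to the basis.

S(f_2,f_3): lcm = a^2. S = -3/10ab^2 + 3/10b.
  leading term ab^2: subtract (-3/10)·f_1 from -3/10ab^2 + 3/10b → 2/5ab + 9/10a - 9/50b - 9/10
  leading term ab: subtract (-2/45b)·f_3 from 2/5ab + 9/10a - 9/50b - 9/10 → 9/10a + 11/50b - 9/10
  leading term a: subtract (-1/10)·f_3 from 9/10a + 11/50b - 9/10 → 11/50b
  leading term b: no divisor's leading term divides it; move 11/50b to the remainder.
  remainder 11/50b ≠ 0; add h_6 = 11/50b to the basis.

S(f_1,h_4): lcm = ab^3. S = -13/9ab^2 + 8ab - 8/5b^2 - 3b.
  leading term ab^2: subtract (-13/9)·f_1 from -13/9ab^2 + 8ab - 8/5b^2 - 3b → 268/27ab + 13/3a - 8/5b^2 - 239/45b - 13/3
  leading term ab: subtract (-268/243b)·f_3 from 268/27ab + 13/3a - 8/5b^2 - 239/45b - 13/3 → 13/3a - 8/5b^2 + 623/135b - 13/3
  leading term a: subtract (-13/27)·f_3 from 13/3a - 8/5b^2 + 623/135b - 13/3 → -8/5b^2 + 623/135b
  leading term b^2: subtract (-8/5)·h_5 from -8/5b^2 + 623/135b → 2827/675b
  leading term b: subtract (514/27)·h_6 from 2827/675b → 0
  remainder 0.

S(f_2,h_4): leading monomials are coprime, so the S-polynomial reduces to 0 (Buchberger's first criterion).
S(f_3,h_4): leading monomials are coprime, so the S-polynomial reduces to 0 (Buchberger's first criterion).
S(f_1,h_5): lcm = ab^2. S = 8/5ab + 3a - 8/5b - 3.
  leading term ab: subtract (-8/45b)·f_3 from 8/5ab + 3a - 8/5b - 3 → 3a - 3
  leading term a: subtract (-1/3)·f_3 from 3a - 3 → 0
  remainder 0.

S(f_2,h_5): leading monomials are coprime, so the S-polynomial reduces to 0 (Buchberger's first criterion).
S(f_3,h_5): leading monomials are coprime, so the S-polynomial reduces to 0 (Buchberger's first criterion).
S(h_4,h_5): lcm = b^3. S = 137/45b^2 - 5b.
  leading term b^2: subtract (137/45)·h_5 from 137/45b^2 - 5b → -2827/675b
  leading term b: subtract (-514/27)·h_6 from -2827/675b → 0
  remainder 0.

S(f_1,h_6): lcm = ab^2. S = 4/3ab + 3a - 8/5b - 3.
  leading term ab: subtract (-4/27b)·f_3 from 4/3ab + 3a - 8/5b - 3 → 3a - 4/15b - 3
  leading term a: subtract (-1/3)·f_3 from 3a - 4/15b - 3 → -4/15b
  leading term b: subtract (-40/33)·h_6 from -4/15b → 0
  remainder 0.

S(f_2,h_6): leading monomials are coprime, so the S-polynomial reduces to 0 (Buchberger's first criterion).
S(f_3,h_6): leading monomials are coprime, so the S-polynomial reduces to 0 (Buchberger's first criterion).
S(h_4,h_6): lcm = b^3. S = 25/9b^2 - 5b.
  leading term b^2: subtract (25/9)·h_5 from 25/9b^2 - 5b → -115/27b
  leading term b: subtract (-5750/297)·h_6 from -115/27b → 0
  remainder 0.

S(h_5,h_6): lcm = b^2. S = -4/15b.
  leading term b: subtract (-40/33)·h_6 from -4/15b → 0
  remainder 0.

Every S-polynomial of the final basis reduces to 0, so we have a Gröbner basis.
Inter-reduce: drop elements whose leading term is divisible by another's, tail-reduce, and make monic.
Reduced Gröbner basis: {a - 1, b}.
Label its elements g_1 = a - 1, g_2 = b.

Reduce p = 7a^2b - 9a^2 + 8b + 11 modulo G:
  leading term a^2b: subtract (7ab)·g_1 from 7a^2b - 9a^2 + 8b + 11 → -9a^2 + 7ab + 8b + 11
  leading term a^2: subtract (-9a)·g_1 from -9a^2 + 7ab + 8b + 11 → 7ab - 9a + 8b + 11
  leading term ab: subtract (7b)·g_1 from 7ab - 9a + 8b + 11 → -9a + 15b + 11
  leading term a: subtract (-9)·g_1 from -9a + 15b + 11 → 15b + 2
  leading term b: subtract (15)·g_2 from 15b + 2 → 2
  leading term 1: no divisor's leading term divides it; move 2 to the remainder.
  normal form = 2.
The normal form is nonzero, so p ∉ I. Since p minus its normal form lies in I, I + (p) = I + (r) where r = 2; decide whether this ideal is the whole ring.
Here r = 2 is a nonzero constant, hence a unit: 1 ∈ I + (p), the Gröbner basis of I + (p) is {1}, and the enlarged system has no common solution — adjoining p is inconsistent.

Ideal membership is decidable via reduction modulo a Gröbner basis.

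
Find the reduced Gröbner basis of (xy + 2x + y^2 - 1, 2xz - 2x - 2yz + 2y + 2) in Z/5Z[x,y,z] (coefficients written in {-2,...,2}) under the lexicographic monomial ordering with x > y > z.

G = {xy + 2x + y^2 - 1, xz - x - yz + y + 1, y^2z - y^2 + yz + y + 2z + 2}

f_1 = xy + 2x + y^2 - 1, LT = xy.
f_2 = 2xz - 2x - 2yz + 2y + 2, LT = xz.

S(f_1,f_2): lcm = xyz. S = xy + 2xz + 2y^2z - y^2 - y - z.
  reduce S modulo (f_1, f_2):
  remainder 2y^2z - 2y^2 + 2yz + 2y - z - 1 ≠ 0; add g_3 = 2y^2z - 2y^2 + 2yz + 2y - z - 1 to the basis.

The other S-polynomials (S(f_1,g_3), S(f_2,g_3)) all reduce to 0 modulo the current basis, so we have a Gröbner basis.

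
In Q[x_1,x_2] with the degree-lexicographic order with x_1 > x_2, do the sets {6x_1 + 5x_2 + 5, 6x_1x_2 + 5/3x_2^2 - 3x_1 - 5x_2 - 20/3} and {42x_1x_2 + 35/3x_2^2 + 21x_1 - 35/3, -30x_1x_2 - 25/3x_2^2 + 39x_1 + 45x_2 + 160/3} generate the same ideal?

Yes, the ideals are equal.

For a fixed monomial order, each ideal has a unique reduced Gröbner basis; comparing bases decides equality.
Buchberger on the first generating set:
f_1 = 6x_1 + 5x_2 + 5, LT = x_1.
f_2 = 6x_1x_2 + 5/3x_2^2 - 3x_1 - 5x_2 - 20/3, LT = x_1x_2.

S(f_1,f_2): lcm = x_1x_2. S = 5/9x_2^2 + 1/2x_1 + 5/3x_2 + 10/9.
  leading term x_2^2: no divisor's leading term divides it; move 5/9x_2^2 to the remainder.
  leading term x_1: subtract (1/12)·f_1 from 1/2x_1 + 5/3x_2 + 10/9 → 5/4x_2 + 25/36
  leading term x_2: no divisor's leading term divides it; move 5/4x_2 to the remainder.
  leading term 1: no divisor's leading term divides it; move 25/36 to the remainder.
  remainder 5/9x_2^2 + 5/4x_2 + 25/36 ≠ 0; add g_3 = 5/9x_2^2 + 5/4x_2 + 25/36 to the basis.

The other S-polynomials (S(f_1,g_3), S(f_2,g_3)) all reduce to 0 modulo the current basis, so we have a Gröbner basis.
Inter-reduce: drop elements whose leading term is divisible by another's, tail-reduce, and make monic.
Reduced Gröbner basis: {x_2^2 + 9/4x_2 + 5/4, x_1 + 5/6x_2 + 5/6}.

Buchberger on the second generating set:
h_1 = 42x_1x_2 + 35/3x_2^2 + 21x_1 - 35/3, LT = x_1x_2.
h_2 = -30x_1x_2 - 25/3x_2^2 + 39x_1 + 45x_2 + 160/3, LT = x_1x_2.

S(h_1,h_2): lcm = x_1x_2. S = 9/5x_1 + 3/2x_2 + 3/2.
  leading term x_1: no divisor's leading term divides it; move 9/5x_1 to the remainder.
  leading term x_2: no divisor's leading term divides it; move 3/2x_2 to the remainder.
  leading term 1: no divisor's leading term divides it; move 3/2 to the remainder.
  remainder 9/5x_1 + 3/2x_2 + 3/2 ≠ 0; add k_3 = 9/5x_1 + 3/2x_2 + 3/2 to the basis.

S(h_1,k_3): lcm = x_1x_2. S = -5/9x_2^2 + 1/2x_1 - 5/6x_2 - 5/18.
  leading term x_2^2: no divisor's leading term divides it; move -5/9x_2^2 to the remainder.
  leading term x_1: subtract (5/18)·k_3 from 1/2x_1 - 5/6x_2 - 5/18 → -5/4x_2 - 25/36
  leading term x_2: no divisor's leading term divides it; move -5/4x_2 to the remainder.
  leading term 1: no divisor's leading term divides it; move -25/36 to the remainder.
  remainder -5/9x_2^2 - 5/4x_2 - 25/36 ≠ 0; add k_4 = -5/9x_2^2 - 5/4x_2 - 25/36 to the basis.

The other S-polynomials (S(h_2,k_3), S(h_1,k_4), S(h_2,k_4), S(k_3,k_4)) all reduce to 0 modulo the current basis, so we have a Gröbner basis.
Inter-reduce: drop elements whose leading term is divisible by another's, tail-reduce, and make monic.
Reduced Gröbner basis: {x_2^2 + 9/4x_2 + 5/4, x_1 + 5/6x_2 + 5/6}.

The two bases agree; hence the ideals are identical.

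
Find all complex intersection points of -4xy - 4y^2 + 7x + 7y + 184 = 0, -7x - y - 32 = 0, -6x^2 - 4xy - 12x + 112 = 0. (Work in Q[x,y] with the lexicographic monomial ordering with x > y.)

{(-4, -4)}

Compute a lex Gröbner basis by Buchberger's algorithm.
f_1 = -4xy + 7x - 4y^2 + 7y + 184, LT = xy.
f_2 = -7x - y - 32, LT = x.
f_3 = -6x^2 - 4xy - 12x + 112, LT = x^2.

S(f_1,f_2): lcm = xy. S = -7/4x + 6/7y^2 - 177/28y - 46.
  reduce S modulo (f_1, f_2, f_3):
  remainder 6/7y^2 - 85/14y - 38 ≠ 0; add h_4 = 6/7y^2 - 85/14y - 38 to the basis.

S(f_1,f_3): lcm = x^2y. S = -7/4x^2 + 1/3xy^2 - 15/4xy - 46x + 56/3y.
  reduce S modulo (f_1, f_2, f_3, h_4):
  remainder 85709/3024y + 85709/756 ≠ 0; add h_5 = 85709/3024y + 85709/756 to the basis.

The other S-polynomials (S(f_2,f_3), S(f_1,h_4), S(f_2,h_4), S(f_3,h_4), S(f_1,h_5), S(f_2,h_5), S(f_3,h_5), S(h_4,h_5)) all reduce to 0 modulo the current basis, so we have a Gröbner basis.
Inter-reduce: drop elements whose leading term is divisible by another's, tail-reduce, and make monic.
Reduced Gröbner basis: {x + 4, y + 4}.

From the last basis element, y + 4 = 0, so y takes values in {-4}. Each choice, substituted upward through the basis, yields the corresponding point(s) of the solution set.
  y = -4: the earlier basis element becomes x + 4 = 0, giving x = -4 — point (-4, -4).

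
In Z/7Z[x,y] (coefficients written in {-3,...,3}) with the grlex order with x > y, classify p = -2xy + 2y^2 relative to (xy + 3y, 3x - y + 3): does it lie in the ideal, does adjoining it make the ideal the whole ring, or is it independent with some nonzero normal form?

First compute the reduced Gröbner basis of I by Buchberger's algorithm.
f_1 = xy + 3y, LT = xy.
f_2 = 3x - y + 3, LT = x.

S(f_1,f_2): lcm = xy. S = -2y^2 + 2y.
  leading term y^2: no divisor's leading term divides it; move -2y^2 to the remainder.
  leading term y: no divisor's leading term divides it; move 2y to the remainder.
  remainder -2y^2 + 2y ≠ 0; add h_3 = -2y^2 + 2y to the basis.

The other S-polynomials (S(f_1,h_3), S(f_2,h_3)) all reduce to 0 modulo the current basis, so we have a Gröbner basis.
Inter-reduce: drop elements whose leading term is divisible by another's, tail-reduce, and make monic.
Reduced Gröbner basis: {y^2 - y, x + 2y + 1}.
Label its elements g_1 = y^2 - y, g_2 = x + 2y + 1.

Reduce p = -2xy + 2y^2 modulo G:
  leading term xy: subtract (-2y)·g_2 from -2xy + 2y^2 → -y^2 + 2y
  leading term y^2: subtract (-1)·g_1 from -y^2 + 2y → y
  leading term y: no divisor's leading term divides it; move y to the remainder.
  normal form = y.
The normal form is nonzero, so p ∉ I. Since p minus its normal form lies in I, I + (p) = I + (r) where r = y; decide whether this ideal is the whole ring.
Run Buchberger on G together with r (pairs among the g_i already reduce to 0 since G is a Gröbner basis):
g_1 = y^2 - y, LT = y^2.
g_2 = x + 2y + 1, LT = x.
r = y, LT = y.

The S-polynomials (S(g_1,g_2), S(g_1,r), S(g_2,r)) all reduce to 0 modulo the current basis, so we have a Gröbner basis.
Inter-reduce: drop elements whose leading term is divisible by another's, tail-reduce, and make monic.
Reduced Gröbner basis: {x + 1, y}.
The reduced Gröbner basis of I + (p) is {x + 1, y} ≠ {1}, a proper ideal, so the enlarged system stays consistent: p is independent of I, with normal form y.

Ideal membership is decidable via reduction modulo a Gröbner basis.

-2xy + 2y^2 is independent of I; its normal form modulo I is y.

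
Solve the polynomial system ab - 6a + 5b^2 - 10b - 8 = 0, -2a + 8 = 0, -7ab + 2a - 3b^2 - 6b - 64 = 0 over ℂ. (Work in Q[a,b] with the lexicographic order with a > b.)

Compute a lex Gröbner basis by Buchberger's algorithm.
f_1 = ab - 6a + 5b^2 - 10b - 8, LT = ab.
f_2 = -2a + 8, LT = a.
f_3 = -7ab + 2a - 3b^2 - 6b - 64, LT = ab.

S(f_1,f_2): lcm = ab. S = -6a + 5b^2 - 6b - 8.
  leading term a: subtract (3)·f_2 from -6a + 5b^2 - 6b - 8 → 5b^2 - 6b - 32
  leading term b^2: no divisor's leading term divides it; move 5b^2 to the remainder.
  leading term b: no divisor's leading term divides it; move -6b to the remainder.
  leading term 1: no divisor's leading term divides it; move -32 to the remainder.
  remainder 5b^2 - 6b - 32 ≠ 0; add h_4 = 5b^2 - 6b - 32 to the basis.

S(f_1,f_3): lcm = ab. S = -40/7a + 32/7b^2 - 76/7b - 120/7.
  leading term a: subtract (20/7)·f_2 from -40/7a + 32/7b^2 - 76/7b - 120/7 → 32/7b^2 - 76/7b - 40
  leading term b^2: subtract (32/35)·h_4 from 32/7b^2 - 76/7b - 40 → -188/35b - 376/35
  leading term b: no divisor's leading term divides it; move -188/35b to the remainder.
  leading term 1: no divisor's leading term divides it; move -376/35 to the remainder.
  remainder -188/35b - 376/35 ≠ 0; add h_5 = -188/35b - 376/35 to the basis.

The other S-polynomials (S(f_2,f_3), S(f_1,h_4), S(f_2,h_4), S(f_3,h_4), S(f_1,h_5), S(f_2,h_5), S(f_3,h_5), S(h_4,h_5)) all reduce to 0 modulo the current basis, so we have a Gröbner basis.
Inter-reduce: drop elements whose leading term is divisible by another's, tail-reduce, and make monic.
Reduced Gröbner basis: {a - 4, b + 2}.

Since the basis is lex-ordered, b + 2 is univariate in b. Its roots are {-2}. Back-substituting each root into the other basis elements fixes the other coordinates.
  b = -2: the earlier basis element becomes a - 4 = 0, giving a = 4 — point (4, -2).
Check: every point annihilates each of the original generators.
Zero-dimensionality of the ideal guarantees finitely many solutions over ℂ.

{(4, -2)}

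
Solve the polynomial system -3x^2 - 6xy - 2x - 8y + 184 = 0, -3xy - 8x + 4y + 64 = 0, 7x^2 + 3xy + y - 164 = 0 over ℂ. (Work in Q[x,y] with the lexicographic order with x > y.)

Compute a lex Gröbner basis by Buchberger's algorithm.
f_1 = -3x^2 - 6xy - 2x - 8y + 184, LT = x^2.
f_2 = -3xy - 8x + 4y + 64, LT = xy.
f_3 = 7x^2 + 3xy + y - 164, LT = x^2.

S(f_1,f_2): lcm = x^2y. S = -8/3x^2 + 2xy^2 + 2xy + 64/3x + 8/3y^2 - 184/3y.
  leading term x^2: subtract (8/9)·f_1 from -8/3x^2 + 2xy^2 + 2xy + 64/3x + 8/3y^2 - 184/3y → 2xy^2 + 22/3xy + 208/9x + 8/3y^2 - 488/9y - 1472/9
  leading term xy^2: subtract (-2/3y)·f_2 from 2xy^2 + 22/3xy + 208/9x + 8/3y^2 - 488/9y - 1472/9 → 2xy + 208/9x + 16/3y^2 - 104/9y - 1472/9
  leading term xy: subtract (-2/3)·f_2 from 2xy + 208/9x + 16/3y^2 - 104/9y - 1472/9 → 160/9x + 16/3y^2 - 80/9y - 1088/9
  leading term x: no divisor's leading term divides it; move 160/9x to the remainder.
  leading term y^2: no divisor's leading term divides it; move 16/3y^2 to the remainder.
  leading term y: no divisor's leading term divides it; move -80/9y to the remainder.
  leading term 1: no divisor's leading term divides it; move -1088/9 to the remainder.
  remainder 160/9x + 16/3y^2 - 80/9y - 1088/9 ≠ 0; add h_4 = 160/9x + 16/3y^2 - 80/9y - 1088/9 to the basis.

S(f_1,f_3): lcm = x^2. S = 11/7xy + 2/3x + 53/21y - 796/21.
  leading term xy: subtract (-11/21)·f_2 from 11/7xy + 2/3x + 53/21y - 796/21 → -74/21x + 97/21y - 92/21
  leading term x: subtract (-111/560)·h_4 from -74/21x + 97/21y - 92/21 → 37/35y^2 + 20/7y - 992/35
  leading term y^2: no divisor's leading term divides it; move 37/35y^2 to the remainder.
  leading term y: no divisor's leading term divides it; move 20/7y to the remainder.
  leading term 1: no divisor's leading term divides it; move -992/35 to the remainder.
  remainder 37/35y^2 + 20/7y - 992/35 ≠ 0; add h_5 = 37/35y^2 + 20/7y - 992/35 to the basis.

S(f_2,f_3): lcm = x^2y. S = 8/3x^2 - 3/7xy^2 - 4/3xy - 64/3x - 1/7y^2 + 164/7y.
  leading term x^2: subtract (-8/9)·f_1 from 8/3x^2 - 3/7xy^2 - 4/3xy - 64/3x - 1/7y^2 + 164/7y → -3/7xy^2 - 20/3xy - 208/9x - 1/7y^2 + 1028/63y + 1472/9
  leading term xy^2: subtract (1/7y)·f_2 from -3/7xy^2 - 20/3xy - 208/9x - 1/7y^2 + 1028/63y + 1472/9 → -116/21xy - 208/9x - 5/7y^2 + 452/63y + 1472/9
  leading term xy: subtract (116/63)·f_2 from -116/21xy - 208/9x - 5/7y^2 + 452/63y + 1472/9 → -176/21x - 5/7y^2 - 4/21y + 320/7
  leading term x: subtract (-33/70)·h_4 from -176/21x - 5/7y^2 - 4/21y + 320/7 → 9/5y^2 - 92/21y - 1184/105
  leading term y^2: subtract (63/37)·h_5 from 9/5y^2 - 92/21y - 1184/105 → -7184/777y + 28736/777
  leading term y: no divisor's leading term divides it; move -7184/777y to the remainder.
  leading term 1: no divisor's leading term divides it; move 28736/777 to the remainder.
  remainder -7184/777y + 28736/777 ≠ 0; add h_6 = -7184/777y + 28736/777 to the basis.

The other S-polynomials (S(f_1,h_4), S(f_2,h_4), S(f_3,h_4), S(f_1,h_5), S(f_2,h_5), S(f_3,h_5), S(h_4,h_5), S(f_1,h_6), S(f_2,h_6), S(f_3,h_6), S(h_4,h_6), S(h_5,h_6)) all reduce to 0 modulo the current basis, so we have a Gröbner basis.
Inter-reduce: drop elements whose leading term is divisible by another's, tail-reduce, and make monic.
Reduced Gröbner basis: {x - 4, y - 4}.

The lex basis is triangular: the last element involves only y. Solving y - 4 = 0 gives y ∈ {4}; substituting each value into the earlier elements determines the remaining variables.
  y = 4: the earlier basis element becomes x - 4 = 0, giving x = 4 — point (4, 4).

{(4, 4)}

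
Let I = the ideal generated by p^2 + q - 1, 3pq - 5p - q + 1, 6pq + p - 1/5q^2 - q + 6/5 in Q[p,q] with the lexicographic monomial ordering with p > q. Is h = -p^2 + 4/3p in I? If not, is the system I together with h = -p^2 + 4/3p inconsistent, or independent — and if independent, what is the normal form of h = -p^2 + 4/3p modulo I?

-p^2 + 4/3p lies in I (it reduces to 0).

First compute the reduced Gröbner basis of I by Buchberger's algorithm.
f_1 = p^2 + q - 1, LT = p^2.
f_2 = 3pq - 5p - q + 1, LT = pq.
f_3 = 6pq + p - 1/5q^2 - q + 6/5, LT = pq.

S(f_1,f_2): lcm = p^2q. S = 5/3p^2 + 1/3pq - 1/3p + q^2 - q.
  reduce S modulo (f_1, f_2, f_3):
  remainder 2/9p + q^2 - 23/9q + 14/9 ≠ 0; add k_4 = 2/9p + q^2 - 23/9q + 14/9 to the basis.

S(f_1,f_3): lcm = p^2q. S = -1/6p^2 + 1/30pq^2 + 1/6pq - 1/5p + q^2 - q.
  reduce S modulo (f_1, f_2, f_3, k_4):
  remainder 11/45q^2 + 107/90q - 43/30 ≠ 0; add k_5 = 11/45q^2 + 107/90q - 43/30 to the basis.

S(f_2,f_3): lcm = pq. S = -11/6p + 1/30q^2 - 1/6q + 2/15.
  reduce S modulo (f_1, f_2, f_3, k_4, k_5):
  remainder -81229/1320q + 81229/1320 ≠ 0; add k_6 = -81229/1320q + 81229/1320 to the basis.

The other S-polynomials (S(f_1,k_4), S(f_2,k_4), S(f_3,k_4), S(f_1,k_5), S(f_2,k_5), S(f_3,k_5), S(k_4,k_5), S(f_1,k_6), S(f_2,k_6), S(f_3,k_6), S(k_4,k_6), S(k_5,k_6)) all reduce to 0 modulo the current basis, so we have a Gröbner basis.
Inter-reduce: drop elements whose leading term is divisible by another's, tail-reduce, and make monic.
Reduced Gröbner basis: {p, q - 1}.
Label its elements g_1 = p, g_2 = q - 1.

Reduce h = -p^2 + 4/3p modulo G:
  leading term p^2: subtract (-p)·g_1 from -p^2 + 4/3p → 4/3p
  leading term p: subtract (4/3)·g_1 from 4/3p → 0
  normal form = 0.
Since the normal form is 0, h ∈ I.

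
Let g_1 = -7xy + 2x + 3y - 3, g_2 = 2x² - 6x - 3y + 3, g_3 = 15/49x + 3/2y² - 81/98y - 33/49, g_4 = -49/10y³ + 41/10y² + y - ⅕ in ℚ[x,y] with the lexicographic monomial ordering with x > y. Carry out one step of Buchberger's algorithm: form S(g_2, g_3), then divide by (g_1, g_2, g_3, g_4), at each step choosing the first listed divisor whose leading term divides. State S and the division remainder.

S(g_2, g_3) = -49/10xy² + 27/10xy - ⅘x - 3/2y + 3/2; remainder on division = 0.

lcm(LM(g_2), LM(g_3)) = x².
S = (lcm/LT(g_2))·g_2 − (lcm/LT(g_3))·g_3 = -49/10xy² + 27/10xy - ⅘x - 3/2y + 3/2.
Reduce S modulo (g_1, g_2, g_3, g_4) in that order:
  leading term xy²: subtract (7/10y)·g_1 from -49/10xy² + 27/10xy - ⅘x - 3/2y + 3/2 → 13/10xy - ⅘x - 21/10y² + ⅗y + 3/2
  leading term xy: subtract (-13/70)·g_1 from 13/10xy - ⅘x - 21/10y² + ⅗y + 3/2 → -3/7x - 21/10y² + 81/70y + 33/35
  leading term x: subtract (-7/5)·g_3 from -3/7x - 21/10y² + 81/70y + 33/35 → 0
The remainder is 0, so this S-polynomial contributes no new basis element.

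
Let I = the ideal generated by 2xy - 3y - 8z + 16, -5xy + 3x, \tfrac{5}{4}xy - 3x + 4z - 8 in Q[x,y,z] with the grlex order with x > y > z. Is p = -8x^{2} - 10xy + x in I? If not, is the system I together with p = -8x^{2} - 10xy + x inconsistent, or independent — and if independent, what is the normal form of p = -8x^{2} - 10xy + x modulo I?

First compute the reduced Gröbner basis of I by Buchberger's algorithm.
f_1 = 2xy - 3y - 8z + 16, LT = xy.
f_2 = -5xy + 3x, LT = xy.
f_3 = \tfrac{5}{4}xy - 3x + 4z - 8, LT = xy.

S(f_1,f_2): lcm = xy. S = \tfrac{3}{5}x - \tfrac{3}{2}y - 4z + 8.
  leading term x: no divisor's leading term divides it; move \tfrac{3}{5}x to the remainder.
  leading term y: no divisor's leading term divides it; move -\tfrac{3}{2}y to the remainder.
  leading term z: no divisor's leading term divides it; move -4z to the remainder.
  leading term 1: no divisor's leading term divides it; move 8 to the remainder.
  remainder \tfrac{3}{5}x - \tfrac{3}{2}y - 4z + 8 ≠ 0; add h_4 = \tfrac{3}{5}x - \tfrac{3}{2}y - 4z + 8 to the basis.

S(f_1,f_3): lcm = xy. S = \tfrac{12}{5}x - \tfrac{3}{2}y - \tfrac{36}{5}z + \tfrac{72}{5}.
  leading term x: subtract (4)·h_4 from \tfrac{12}{5}x - \tfrac{3}{2}y - \tfrac{36}{5}z + \tfrac{72}{5} → \tfrac{9}{2}y + \tfrac{44}{5}z - \tfrac{88}{5}
  leading term y: no divisor's leading term divides it; move \tfrac{9}{2}y to the remainder.
  leading term z: no divisor's leading term divides it; move \tfrac{44}{5}z to the remainder.
  leading term 1: no divisor's leading term divides it; move -\tfrac{88}{5} to the remainder.
  remainder \tfrac{9}{2}y + \tfrac{44}{5}z - \tfrac{88}{5} ≠ 0; add h_5 = \tfrac{9}{2}y + \tfrac{44}{5}z - \tfrac{88}{5} to the basis.

S(f_1,h_4): lcm = xy. S = \tfrac{5}{2}y^{2} + \tfrac{20}{3}yz - \tfrac{89}{6}y - 4z + 8.
  leading term y^{2}: subtract (\tfrac{5}{9}y)·h_5 from \tfrac{5}{2}y^{2} + \tfrac{20}{3}yz - \tfrac{89}{6}y - 4z + 8 → \tfrac{16}{9}yz - \tfrac{91}{18}y - 4z + 8
  leading term yz: subtract (\tfrac{32}{81}z)·h_5 from \tfrac{16}{9}yz - \tfrac{91}{18}y - 4z + 8 → -\tfrac{1408}{405}z^{2} - \tfrac{91}{18}y + \tfrac{1196}{405}z + 8
  leading term z^{2}: no divisor's leading term divides it; move -\tfrac{1408}{405}z^{2} to the remainder.
  leading term y: subtract (-\tfrac{91}{81})·h_5 from -\tfrac{91}{18}y + \tfrac{1196}{405}z + 8 → \tfrac{1040}{81}z - \tfrac{4768}{405}
  leading term z: no divisor's leading term divides it; move \tfrac{1040}{81}z to the remainder.
  leading term 1: no divisor's leading term divides it; move -\tfrac{4768}{405} to the remainder.
  remainder -\tfrac{1408}{405}z^{2} + \tfrac{1040}{81}z - \tfrac{4768}{405} ≠ 0; add h_6 = -\tfrac{1408}{405}z^{2} + \tfrac{1040}{81}z - \tfrac{4768}{405} to the basis.

The other S-polynomials (S(f_2,f_3), S(f_2,h_4), S(f_3,h_4), S(f_1,h_5), S(f_2,h_5), S(f_3,h_5), S(h_4,h_5), S(f_1,h_6), S(f_2,h_6), S(f_3,h_6), S(h_4,h_6), S(h_5,h_6)) all reduce to 0 modulo the current basis, so we have a Gröbner basis.
Inter-reduce: drop elements whose leading term is divisible by another's, tail-reduce, and make monic.
Reduced Gröbner basis: {z^{2} - \tfrac{325}{88}z + \tfrac{149}{44}, x - \tfrac{16}{9}z + \tfrac{32}{9}, y + \tfrac{88}{45}z - \tfrac{176}{45}}.
Label its elements g_1 = z^{2} - \tfrac{325}{88}z + \tfrac{149}{44}, g_2 = x - \tfrac{16}{9}z + \tfrac{32}{9}, g_3 = y + \tfrac{88}{45}z - \tfrac{176}{45}.

Reduce p = -8x^{2} - 10xy + x modulo G:
  leading term x^{2}: subtract (-8x)·g_2 from -8x^{2} - 10xy + x → -10xy - \tfrac{128}{9}xz + \tfrac{265}{9}x
  leading term xy: subtract (-10y)·g_2 from -10xy - \tfrac{128}{9}xz + \tfrac{265}{9}x → -\tfrac{128}{9}xz - \tfrac{160}{9}yz + \tfrac{265}{9}x + \tfrac{320}{9}y
  leading term xz: subtract (-\tfrac{128}{9}z)·g_2 from -\tfrac{128}{9}xz - \tfrac{160}{9}yz + \tfrac{265}{9}x + \tfrac{320}{9}y → -\tfrac{160}{9}yz - \tfrac{2048}{81}z^{2} + \tfrac{265}{9}x + \tfrac{320}{9}y + \tfrac{4096}{81}z
  leading term yz: subtract (-\tfrac{160}{9}z)·g_3 from -\tfrac{160}{9}yz - \tfrac{2048}{81}z^{2} + \tfrac{265}{9}x + \tfrac{320}{9}y + \tfrac{4096}{81}z → \tfrac{256}{27}z^{2} + \tfrac{265}{9}x + \tfrac{320}{9}y - \tfrac{512}{27}z
  leading term z^{2}: subtract (\tfrac{256}{27})·g_1 from \tfrac{256}{27}z^{2} + \tfrac{265}{9}x + \tfrac{320}{9}y - \tfrac{512}{27}z → \tfrac{265}{9}x + \tfrac{320}{9}y + \tfrac{4768}{297}z - \tfrac{9536}{297}
  leading term x: subtract (\tfrac{265}{9})·g_2 from \tfrac{265}{9}x + \tfrac{320}{9}y + \tfrac{4768}{297}z - \tfrac{9536}{297} → \tfrac{320}{9}y + \tfrac{60944}{891}z - \tfrac{121888}{891}
  leading term y: subtract (\tfrac{320}{9})·g_3 from \tfrac{320}{9}y + \tfrac{60944}{891}z - \tfrac{121888}{891} → -\tfrac{112}{99}z + \tfrac{224}{99}
  leading term z: no divisor's leading term divides it; move -\tfrac{112}{99}z to the remainder.
  leading term 1: no divisor's leading term divides it; move \tfrac{224}{99} to the remainder.
  normal form = -\tfrac{112}{99}z + \tfrac{224}{99}.
The normal form is nonzero, so p ∉ I. Since p minus its normal form lies in I, I + (p) = I + (r) where r = -\tfrac{112}{99}z + \tfrac{224}{99}; decide whether this ideal is the whole ring.
Run Buchberger on G together with r (pairs among the g_i already reduce to 0 since G is a Gröbner basis):
g_1 = z^{2} - \tfrac{325}{88}z + \tfrac{149}{44}, LT = z^{2}.
g_2 = x - \tfrac{16}{9}z + \tfrac{32}{9}, LT = x.
g_3 = y + \tfrac{88}{45}z - \tfrac{176}{45}, LT = y.
r = -\tfrac{112}{99}z + \tfrac{224}{99}, LT = z.

The S-polynomials (S(g_1,g_2), S(g_1,g_3), S(g_1,r), S(g_2,g_3), S(g_2,r), S(g_3,r)) all reduce to 0 modulo the current basis, so we have a Gröbner basis.
Inter-reduce: drop elements whose leading term is divisible by another's, tail-reduce, and make monic.
Reduced Gröbner basis: {x, y, z - 2}.
The reduced Gröbner basis of I + (p) is {x, y, z - 2} ≠ {1}, a proper ideal, so the enlarged system stays consistent: p is independent of I, with normal form -\tfrac{112}{99}z + \tfrac{224}{99}.

The remainder on division by a Gröbner basis is unique — it is the normal form.

-8x^{2} - 10xy + x is independent of I; its normal form modulo I is -\tfrac{112}{99}z + \tfrac{224}{99}.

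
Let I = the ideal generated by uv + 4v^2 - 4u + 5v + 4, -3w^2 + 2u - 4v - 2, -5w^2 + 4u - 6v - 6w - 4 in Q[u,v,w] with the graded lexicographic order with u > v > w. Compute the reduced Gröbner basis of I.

G = {v^2 + 3vw + 10/3v - 12w, w^2 + 2v - 6w, u + v - 9w - 1}

The reduced Gröbner basis is the canonical form of the ideal for this ordering.

f_1 = uv + 4v^2 - 4u + 5v + 4, LT = uv.
f_2 = -3w^2 + 2u - 4v - 2, LT = w^2.
f_3 = -5w^2 + 4u - 6v - 6w - 4, LT = w^2.

S(f_2,f_3): lcm = w^2. S = 2/15u + 2/15v - 6/5w - 2/15.
  leading term u: no divisor's leading term divides it; move 2/15u to the remainder.
  leading term v: no divisor's leading term divides it; move 2/15v to the remainder.
  leading term w: no divisor's leading term divides it; move -6/5w to the remainder.
  leading term 1: no divisor's leading term divides it; move -2/15 to the remainder.
  remainder 2/15u + 2/15v - 6/5w - 2/15 ≠ 0; add g_4 = 2/15u + 2/15v - 6/5w - 2/15 to the basis.

S(f_1,g_4): lcm = uv. S = 3v^2 + 9vw - 4u + 6v + 4.
  leading term v^2: no divisor's leading term divides it; move 3v^2 to the remainder.
  leading term vw: no divisor's leading term divides it; move 9vw to the remainder.
  leading term u: subtract (-30)·g_4 from -4u + 6v + 4 → 10v - 36w
  leading term v: no divisor's leading term divides it; move 10v to the remainder.
  leading term w: no divisor's leading term divides it; move -36w to the remainder.
  remainder 3v^2 + 9vw + 10v - 36w ≠ 0; add g_5 = 3v^2 + 9vw + 10v - 36w to the basis.

The other S-polynomials (S(f_1,f_2), S(f_1,f_3), S(f_2,g_4), S(f_3,g_4), S(f_1,g_5), S(f_2,g_5), S(f_3,g_5), S(g_4,g_5)) all reduce to 0 modulo the current basis, so we have a Gröbner basis.
Inter-reduce: drop elements whose leading term is divisible by another's, tail-reduce, and make monic.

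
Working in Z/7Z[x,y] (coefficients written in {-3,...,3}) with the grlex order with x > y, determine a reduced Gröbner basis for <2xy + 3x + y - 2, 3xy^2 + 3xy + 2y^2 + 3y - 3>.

G = {x^2 - 2x - 3, xy - 2x - 3y - 1, y^2 + x + 3y - 2}

f_1 = 2xy + 3x + y - 2, LT = xy.
f_2 = 3xy^2 + 3xy + 2y^2 + 3y - 3, LT = xy^2.

S(f_1,f_2): lcm = xy^2. S = -3xy + y^2 - 2y + 1.
  leading term xy: subtract (2)·f_1 from -3xy + y^2 - 2y + 1 → y^2 + x + 3y - 2
  leading term y^2: no divisor's leading term divides it; move y^2 to the remainder.
  leading term x: no divisor's leading term divides it; move x to the remainder.
  leading term y: no divisor's leading term divides it; move 3y to the remainder.
  leading term 1: no divisor's leading term divides it; move -2 to the remainder.
  remainder y^2 + x + 3y - 2 ≠ 0; add g_3 = y^2 + x + 3y - 2 to the basis.

S(f_1,g_3): lcm = xy^2. S = -x^2 + 2xy - 3y^2 + 2x - y.
  leading term x^2: no divisor's leading term divides it; move -x^2 to the remainder.
  leading term xy: subtract (1)·f_1 from 2xy - 3y^2 + 2x - y → -3y^2 - x - 2y + 2
  leading term y^2: subtract (-3)·g_3 from -3y^2 - x - 2y + 2 → 2x + 3
  leading term x: no divisor's leading term divides it; move 2x to the remainder.
  leading term 1: no divisor's leading term divides it; move 3 to the remainder.
  remainder -x^2 + 2x + 3 ≠ 0; add g_4 = -x^2 + 2x + 3 to the basis.

The other S-polynomials (S(f_2,g_3), S(f_1,g_4), S(f_2,g_4), S(g_3,g_4)) all reduce to 0 modulo the current basis, so we have a Gröbner basis.
Inter-reduce: drop elements whose leading term is divisible by another's, tail-reduce, and make monic.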